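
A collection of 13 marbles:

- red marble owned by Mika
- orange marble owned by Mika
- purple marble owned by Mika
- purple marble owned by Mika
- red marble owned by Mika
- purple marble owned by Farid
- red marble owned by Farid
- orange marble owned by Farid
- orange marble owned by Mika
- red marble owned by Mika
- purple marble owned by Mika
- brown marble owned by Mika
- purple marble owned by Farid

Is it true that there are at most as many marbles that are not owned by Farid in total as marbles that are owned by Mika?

Count of marbles that are not owned by Farid: 9.
Count of marbles owned by Mika: 9.
The claim requires 9 ≤ 9, which holds.

True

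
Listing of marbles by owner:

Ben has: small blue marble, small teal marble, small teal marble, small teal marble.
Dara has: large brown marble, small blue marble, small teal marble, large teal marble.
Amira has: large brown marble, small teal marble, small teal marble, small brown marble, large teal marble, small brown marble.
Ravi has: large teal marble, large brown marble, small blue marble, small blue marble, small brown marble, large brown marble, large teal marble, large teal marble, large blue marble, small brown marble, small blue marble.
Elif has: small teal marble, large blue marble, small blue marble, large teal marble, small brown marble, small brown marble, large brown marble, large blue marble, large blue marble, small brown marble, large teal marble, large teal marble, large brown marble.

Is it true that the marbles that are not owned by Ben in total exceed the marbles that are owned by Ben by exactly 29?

Count of marbles that are not owned by Ben: 34.
Count of marbles owned by Ben: 4.
The claim requires 34 − 4 (= 30) to equal 29, which does not hold.

False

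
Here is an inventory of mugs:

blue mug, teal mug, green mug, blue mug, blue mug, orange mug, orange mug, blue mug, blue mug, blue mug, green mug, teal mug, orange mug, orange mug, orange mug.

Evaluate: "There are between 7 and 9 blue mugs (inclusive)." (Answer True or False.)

blue mugs: 6.
The claim requires 7 ≤ 6 ≤ 9, which does not hold.

False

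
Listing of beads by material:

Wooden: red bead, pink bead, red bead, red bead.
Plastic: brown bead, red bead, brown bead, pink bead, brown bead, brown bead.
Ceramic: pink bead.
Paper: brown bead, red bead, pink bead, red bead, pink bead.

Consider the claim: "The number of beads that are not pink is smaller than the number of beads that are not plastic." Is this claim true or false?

There are 11 beads that are not pink.
There are 10 beads that are not plastic.
The claim requires 11 < 10, which does not hold.

False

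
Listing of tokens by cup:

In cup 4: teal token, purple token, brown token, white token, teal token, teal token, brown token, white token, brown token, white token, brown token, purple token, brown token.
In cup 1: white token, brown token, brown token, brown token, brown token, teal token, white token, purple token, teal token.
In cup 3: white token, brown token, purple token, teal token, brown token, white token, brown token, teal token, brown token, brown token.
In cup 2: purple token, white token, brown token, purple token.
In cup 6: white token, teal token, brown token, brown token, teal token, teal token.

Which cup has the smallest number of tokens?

cup 2

Counts by cup: cup 4→13, cup 3→10, cup 1→9, cup 6→6, cup 2→4.
The minimum is 4, held uniquely by cup 2.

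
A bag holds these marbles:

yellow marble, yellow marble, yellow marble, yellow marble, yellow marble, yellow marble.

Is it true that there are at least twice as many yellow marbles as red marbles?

True

There are 6 yellow marbles.
There are 0 red marbles.
The claim requires 6 ≥ 2 × 0 = 0, which holds.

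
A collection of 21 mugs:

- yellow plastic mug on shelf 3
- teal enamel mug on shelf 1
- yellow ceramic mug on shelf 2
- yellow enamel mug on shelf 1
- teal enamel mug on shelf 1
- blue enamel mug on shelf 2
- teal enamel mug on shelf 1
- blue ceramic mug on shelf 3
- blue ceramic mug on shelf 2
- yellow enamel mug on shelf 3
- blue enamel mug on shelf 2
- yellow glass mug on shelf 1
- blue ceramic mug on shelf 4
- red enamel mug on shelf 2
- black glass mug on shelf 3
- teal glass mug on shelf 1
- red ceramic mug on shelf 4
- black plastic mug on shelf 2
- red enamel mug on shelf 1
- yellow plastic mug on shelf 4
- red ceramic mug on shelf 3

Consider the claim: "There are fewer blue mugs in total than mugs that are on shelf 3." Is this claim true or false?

|blue mugs| = 5.
|mugs on shelf 3| = 5.
The claim requires 5 < 5, which does not hold.

False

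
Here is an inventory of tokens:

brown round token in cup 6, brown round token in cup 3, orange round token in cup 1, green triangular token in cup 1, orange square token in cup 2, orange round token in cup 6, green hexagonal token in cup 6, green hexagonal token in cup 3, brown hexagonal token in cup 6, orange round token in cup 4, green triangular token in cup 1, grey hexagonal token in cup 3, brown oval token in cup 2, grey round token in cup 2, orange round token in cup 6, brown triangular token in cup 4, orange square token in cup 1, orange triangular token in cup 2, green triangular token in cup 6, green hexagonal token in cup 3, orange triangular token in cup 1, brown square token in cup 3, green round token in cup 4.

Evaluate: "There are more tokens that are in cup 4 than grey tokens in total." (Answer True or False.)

There are 3 tokens in cup 4.
There are 2 grey tokens.
The claim requires 3 > 2, which holds.

True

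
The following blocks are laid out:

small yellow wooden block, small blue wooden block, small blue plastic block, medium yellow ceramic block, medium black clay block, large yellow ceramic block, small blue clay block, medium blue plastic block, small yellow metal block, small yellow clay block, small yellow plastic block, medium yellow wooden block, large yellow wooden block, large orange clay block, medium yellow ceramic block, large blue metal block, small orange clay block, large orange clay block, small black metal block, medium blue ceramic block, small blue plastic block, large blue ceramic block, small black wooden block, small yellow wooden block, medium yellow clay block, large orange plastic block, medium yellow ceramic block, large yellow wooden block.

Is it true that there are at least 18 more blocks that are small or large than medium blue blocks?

True

There are 20 blocks that are small or large.
There are 2 medium blue blocks.
The claim requires 20 − 2 = 18 ≥ 18, which holds.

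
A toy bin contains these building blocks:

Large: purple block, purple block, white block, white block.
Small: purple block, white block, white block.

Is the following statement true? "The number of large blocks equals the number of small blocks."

False

large blocks: 4.
small blocks: 3.
The claim requires 4 = 3, which does not hold.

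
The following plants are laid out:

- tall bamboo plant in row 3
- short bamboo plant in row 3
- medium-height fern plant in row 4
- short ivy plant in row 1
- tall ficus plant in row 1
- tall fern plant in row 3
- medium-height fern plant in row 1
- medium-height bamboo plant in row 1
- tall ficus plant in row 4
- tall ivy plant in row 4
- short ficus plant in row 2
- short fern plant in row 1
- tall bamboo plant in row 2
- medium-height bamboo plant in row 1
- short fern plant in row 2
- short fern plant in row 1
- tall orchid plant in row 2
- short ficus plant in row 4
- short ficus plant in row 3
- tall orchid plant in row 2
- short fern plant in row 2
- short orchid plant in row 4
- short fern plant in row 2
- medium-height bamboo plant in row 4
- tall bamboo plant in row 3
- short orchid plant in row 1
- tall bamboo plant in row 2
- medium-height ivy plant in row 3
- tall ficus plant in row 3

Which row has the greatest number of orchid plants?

row 2

Counts by row (restricted to orchid plants): row 2→2, row 4→1, row 1→1, row 3→0.
The maximum is 2, held uniquely by row 2.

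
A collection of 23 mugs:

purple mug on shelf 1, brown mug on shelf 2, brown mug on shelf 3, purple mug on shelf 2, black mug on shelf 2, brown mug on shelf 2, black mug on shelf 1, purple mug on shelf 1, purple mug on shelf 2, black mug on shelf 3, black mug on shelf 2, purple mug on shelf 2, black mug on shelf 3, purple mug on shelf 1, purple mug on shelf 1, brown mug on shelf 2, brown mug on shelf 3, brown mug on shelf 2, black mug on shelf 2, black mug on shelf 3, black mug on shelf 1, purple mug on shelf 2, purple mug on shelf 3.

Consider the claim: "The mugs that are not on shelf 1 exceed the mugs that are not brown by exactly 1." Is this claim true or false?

False

There are 17 mugs that are not on shelf 1.
There are 17 mugs that are not brown.
The claim requires 17 − 17 (= 0) to equal 1, which does not hold.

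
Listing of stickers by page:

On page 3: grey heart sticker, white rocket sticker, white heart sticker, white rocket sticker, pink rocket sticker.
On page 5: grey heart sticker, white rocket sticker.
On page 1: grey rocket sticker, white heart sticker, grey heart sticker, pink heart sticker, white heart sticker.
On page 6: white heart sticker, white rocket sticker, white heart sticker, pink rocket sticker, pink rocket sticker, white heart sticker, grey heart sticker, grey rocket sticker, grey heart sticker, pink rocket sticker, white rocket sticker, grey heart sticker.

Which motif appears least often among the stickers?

Counts by motif: heart 13, rocket 11.
The minimum is 11, held uniquely by rocket.

rocket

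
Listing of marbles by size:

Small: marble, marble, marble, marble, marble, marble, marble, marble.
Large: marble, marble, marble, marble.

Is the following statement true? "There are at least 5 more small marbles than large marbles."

There are 8 small marbles.
There are 4 large marbles.
The claim requires 8 − 4 = 4 ≥ 5, which does not hold.

False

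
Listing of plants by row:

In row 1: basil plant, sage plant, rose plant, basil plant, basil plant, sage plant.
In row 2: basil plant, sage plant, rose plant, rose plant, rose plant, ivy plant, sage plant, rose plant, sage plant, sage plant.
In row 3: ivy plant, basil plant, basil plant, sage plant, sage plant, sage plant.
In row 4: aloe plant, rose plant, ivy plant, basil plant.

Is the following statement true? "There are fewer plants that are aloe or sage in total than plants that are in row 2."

|plants that are aloe or sage| = 10.
|plants in row 2| = 10.
The claim requires 10 < 10, which does not hold.

False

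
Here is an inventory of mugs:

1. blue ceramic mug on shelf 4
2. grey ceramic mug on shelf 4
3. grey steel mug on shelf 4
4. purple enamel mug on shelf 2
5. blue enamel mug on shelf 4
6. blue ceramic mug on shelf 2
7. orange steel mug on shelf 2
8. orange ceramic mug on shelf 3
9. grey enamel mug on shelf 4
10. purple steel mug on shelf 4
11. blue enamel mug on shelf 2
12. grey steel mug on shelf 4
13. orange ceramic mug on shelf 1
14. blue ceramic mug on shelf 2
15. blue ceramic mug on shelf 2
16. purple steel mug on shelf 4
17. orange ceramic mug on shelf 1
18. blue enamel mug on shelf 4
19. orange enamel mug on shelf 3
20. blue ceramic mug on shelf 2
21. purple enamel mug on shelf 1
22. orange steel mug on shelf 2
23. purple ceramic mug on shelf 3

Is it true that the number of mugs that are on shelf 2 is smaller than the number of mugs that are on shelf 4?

True

There are 8 mugs on shelf 2.
There are 9 mugs on shelf 4.
The claim requires 8 < 9, which holds.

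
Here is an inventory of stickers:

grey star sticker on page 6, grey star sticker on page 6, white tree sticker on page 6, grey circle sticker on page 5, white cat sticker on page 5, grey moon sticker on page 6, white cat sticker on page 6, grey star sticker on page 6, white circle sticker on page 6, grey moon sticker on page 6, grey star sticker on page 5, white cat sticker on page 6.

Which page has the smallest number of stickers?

page 5

Counts by page: page 6→9, page 5→3.
The minimum is 3, held uniquely by page 5.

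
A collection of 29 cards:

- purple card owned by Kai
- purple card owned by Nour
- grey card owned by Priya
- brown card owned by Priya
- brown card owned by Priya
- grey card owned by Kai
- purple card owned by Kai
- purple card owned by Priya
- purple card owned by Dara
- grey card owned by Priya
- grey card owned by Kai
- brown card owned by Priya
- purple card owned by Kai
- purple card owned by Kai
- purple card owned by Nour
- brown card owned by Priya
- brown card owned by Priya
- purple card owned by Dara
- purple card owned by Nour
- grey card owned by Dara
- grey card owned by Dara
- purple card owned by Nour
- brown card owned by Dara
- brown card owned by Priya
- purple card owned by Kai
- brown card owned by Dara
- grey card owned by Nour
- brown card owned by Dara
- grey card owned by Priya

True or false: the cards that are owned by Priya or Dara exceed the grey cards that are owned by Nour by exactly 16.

|cards owned by Priya or Dara| = 17.
|grey cards owned by Nour| = 1.
The claim requires 17 − 1 (= 16) to equal 16, which holds.

True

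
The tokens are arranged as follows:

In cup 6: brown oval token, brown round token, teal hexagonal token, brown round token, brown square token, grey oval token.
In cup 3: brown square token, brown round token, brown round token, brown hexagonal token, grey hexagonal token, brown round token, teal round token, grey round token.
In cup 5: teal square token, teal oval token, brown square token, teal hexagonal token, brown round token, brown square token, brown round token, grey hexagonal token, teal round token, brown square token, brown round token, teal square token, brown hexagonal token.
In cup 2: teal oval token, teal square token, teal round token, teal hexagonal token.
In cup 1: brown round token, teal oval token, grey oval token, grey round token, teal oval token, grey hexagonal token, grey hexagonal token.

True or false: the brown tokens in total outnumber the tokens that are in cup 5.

True

|brown tokens| = 17.
|tokens in cup 5| = 13.
The claim requires 17 > 13, which holds.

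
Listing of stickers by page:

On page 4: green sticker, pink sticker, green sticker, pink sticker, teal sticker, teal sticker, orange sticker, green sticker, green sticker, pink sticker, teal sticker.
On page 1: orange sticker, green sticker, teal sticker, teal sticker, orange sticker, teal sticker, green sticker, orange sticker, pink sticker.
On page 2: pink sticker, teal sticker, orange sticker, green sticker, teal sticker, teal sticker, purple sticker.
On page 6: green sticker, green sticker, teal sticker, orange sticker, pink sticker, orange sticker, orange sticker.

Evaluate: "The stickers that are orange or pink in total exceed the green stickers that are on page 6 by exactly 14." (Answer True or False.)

False

stickers that are orange or pink: 14.
green stickers on page 6: 2.
The claim requires 14 − 2 (= 12) to equal 14, which does not hold.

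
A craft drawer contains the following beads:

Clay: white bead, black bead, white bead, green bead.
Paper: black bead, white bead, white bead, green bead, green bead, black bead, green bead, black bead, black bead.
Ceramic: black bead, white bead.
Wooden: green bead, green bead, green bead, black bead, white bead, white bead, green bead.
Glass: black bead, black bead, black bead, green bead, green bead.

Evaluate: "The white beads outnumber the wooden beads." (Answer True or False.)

False

white beads: 7.
wooden beads: 7.
The claim requires 7 > 7, which does not hold.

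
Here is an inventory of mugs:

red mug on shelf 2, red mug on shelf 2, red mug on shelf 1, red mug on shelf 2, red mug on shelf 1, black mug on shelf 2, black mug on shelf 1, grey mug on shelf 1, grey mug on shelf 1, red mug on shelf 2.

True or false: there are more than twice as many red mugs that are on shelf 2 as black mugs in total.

|red mugs on shelf 2| = 4.
|black mugs| = 2.
The claim requires 4 > 2 × 2 = 4, which does not hold.

False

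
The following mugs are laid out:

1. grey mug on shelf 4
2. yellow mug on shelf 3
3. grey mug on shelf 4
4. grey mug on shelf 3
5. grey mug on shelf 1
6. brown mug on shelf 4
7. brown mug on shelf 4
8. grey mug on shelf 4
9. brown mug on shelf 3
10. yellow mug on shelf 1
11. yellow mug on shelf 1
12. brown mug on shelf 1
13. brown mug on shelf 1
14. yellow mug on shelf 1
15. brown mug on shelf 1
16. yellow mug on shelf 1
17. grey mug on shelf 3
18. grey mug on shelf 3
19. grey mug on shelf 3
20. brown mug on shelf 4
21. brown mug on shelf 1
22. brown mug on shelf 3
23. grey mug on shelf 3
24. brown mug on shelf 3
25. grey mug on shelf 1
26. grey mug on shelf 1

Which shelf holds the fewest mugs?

Counts by shelf: shelf 1→11, shelf 3→9, shelf 4→6.
The minimum is 6, held uniquely by shelf 4.

shelf 4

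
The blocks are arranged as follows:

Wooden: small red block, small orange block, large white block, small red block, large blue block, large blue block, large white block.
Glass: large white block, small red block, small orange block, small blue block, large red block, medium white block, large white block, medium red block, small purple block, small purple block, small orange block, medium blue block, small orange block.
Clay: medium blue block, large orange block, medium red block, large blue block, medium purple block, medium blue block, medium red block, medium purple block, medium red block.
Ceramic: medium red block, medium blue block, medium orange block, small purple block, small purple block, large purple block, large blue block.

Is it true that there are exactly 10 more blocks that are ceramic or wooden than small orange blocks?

True

blocks that are ceramic or wooden: 14.
small orange blocks: 4.
The claim requires 14 − 4 (= 10) to equal 10, which holds.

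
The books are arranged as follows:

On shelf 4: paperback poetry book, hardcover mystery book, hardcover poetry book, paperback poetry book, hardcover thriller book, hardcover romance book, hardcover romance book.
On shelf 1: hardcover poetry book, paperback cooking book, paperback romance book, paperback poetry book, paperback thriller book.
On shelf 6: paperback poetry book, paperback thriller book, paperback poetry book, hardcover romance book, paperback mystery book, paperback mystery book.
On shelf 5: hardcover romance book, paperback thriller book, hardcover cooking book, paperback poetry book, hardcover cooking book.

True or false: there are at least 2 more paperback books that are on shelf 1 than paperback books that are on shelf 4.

True

paperback books on shelf 1: 4.
paperback books on shelf 4: 2.
The claim requires 4 − 2 = 2 ≥ 2, which holds.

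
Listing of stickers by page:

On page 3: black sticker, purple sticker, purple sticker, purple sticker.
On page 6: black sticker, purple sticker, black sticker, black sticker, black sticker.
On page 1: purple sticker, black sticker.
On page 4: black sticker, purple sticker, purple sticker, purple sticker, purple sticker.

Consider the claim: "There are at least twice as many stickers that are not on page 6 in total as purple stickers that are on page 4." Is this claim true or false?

True

stickers that are not on page 6: 11.
purple stickers on page 4: 4.
The claim requires 11 ≥ 2 × 4 = 8, which holds.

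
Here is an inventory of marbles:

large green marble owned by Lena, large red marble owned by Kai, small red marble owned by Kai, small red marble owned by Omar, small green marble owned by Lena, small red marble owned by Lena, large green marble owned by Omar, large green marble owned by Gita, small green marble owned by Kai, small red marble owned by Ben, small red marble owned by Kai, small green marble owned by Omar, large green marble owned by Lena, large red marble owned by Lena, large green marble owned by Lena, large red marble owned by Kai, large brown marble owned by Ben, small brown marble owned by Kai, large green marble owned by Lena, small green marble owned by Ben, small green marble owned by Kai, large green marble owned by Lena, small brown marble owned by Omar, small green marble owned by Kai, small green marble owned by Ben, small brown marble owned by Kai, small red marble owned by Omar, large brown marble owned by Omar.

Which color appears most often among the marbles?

green

Counts by color: green 14, red 9, brown 5.
The maximum is 14, held uniquely by green.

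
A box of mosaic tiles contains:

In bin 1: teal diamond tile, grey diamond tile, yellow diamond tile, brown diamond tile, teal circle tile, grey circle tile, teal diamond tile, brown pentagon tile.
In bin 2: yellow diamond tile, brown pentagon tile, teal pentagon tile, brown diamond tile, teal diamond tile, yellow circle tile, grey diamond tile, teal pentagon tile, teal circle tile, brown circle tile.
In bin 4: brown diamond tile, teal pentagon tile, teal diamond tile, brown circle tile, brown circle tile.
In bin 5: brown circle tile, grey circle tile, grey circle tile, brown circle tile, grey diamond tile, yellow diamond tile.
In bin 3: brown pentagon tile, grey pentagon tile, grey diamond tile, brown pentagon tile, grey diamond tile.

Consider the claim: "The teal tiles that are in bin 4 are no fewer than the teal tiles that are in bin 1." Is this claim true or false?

teal tiles in bin 4: 2.
teal tiles in bin 1: 3.
The claim requires 2 ≥ 3, which does not hold.

False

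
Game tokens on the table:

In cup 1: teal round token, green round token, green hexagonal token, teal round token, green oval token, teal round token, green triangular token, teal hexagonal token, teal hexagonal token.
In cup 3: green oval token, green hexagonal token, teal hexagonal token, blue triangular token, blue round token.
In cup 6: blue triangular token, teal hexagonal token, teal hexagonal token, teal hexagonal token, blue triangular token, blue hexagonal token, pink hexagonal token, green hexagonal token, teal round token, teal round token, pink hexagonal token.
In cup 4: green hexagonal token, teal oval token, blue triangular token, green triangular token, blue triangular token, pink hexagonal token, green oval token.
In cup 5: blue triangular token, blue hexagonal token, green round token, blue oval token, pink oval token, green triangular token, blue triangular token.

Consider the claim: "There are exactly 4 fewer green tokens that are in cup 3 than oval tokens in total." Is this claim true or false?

green tokens in cup 3: 2.
oval tokens: 6.
The claim requires 6 − 2 (= 4) to equal 4, which holds.

True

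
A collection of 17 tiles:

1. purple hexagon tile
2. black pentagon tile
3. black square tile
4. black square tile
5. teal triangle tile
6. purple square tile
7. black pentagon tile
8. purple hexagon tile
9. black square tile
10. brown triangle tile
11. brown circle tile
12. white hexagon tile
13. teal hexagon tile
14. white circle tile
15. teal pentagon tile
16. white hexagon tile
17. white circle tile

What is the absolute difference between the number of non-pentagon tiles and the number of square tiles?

non-pentagon tiles: 14. square tiles: 4.
|14 − 4| = 14 − 4 = 10.

10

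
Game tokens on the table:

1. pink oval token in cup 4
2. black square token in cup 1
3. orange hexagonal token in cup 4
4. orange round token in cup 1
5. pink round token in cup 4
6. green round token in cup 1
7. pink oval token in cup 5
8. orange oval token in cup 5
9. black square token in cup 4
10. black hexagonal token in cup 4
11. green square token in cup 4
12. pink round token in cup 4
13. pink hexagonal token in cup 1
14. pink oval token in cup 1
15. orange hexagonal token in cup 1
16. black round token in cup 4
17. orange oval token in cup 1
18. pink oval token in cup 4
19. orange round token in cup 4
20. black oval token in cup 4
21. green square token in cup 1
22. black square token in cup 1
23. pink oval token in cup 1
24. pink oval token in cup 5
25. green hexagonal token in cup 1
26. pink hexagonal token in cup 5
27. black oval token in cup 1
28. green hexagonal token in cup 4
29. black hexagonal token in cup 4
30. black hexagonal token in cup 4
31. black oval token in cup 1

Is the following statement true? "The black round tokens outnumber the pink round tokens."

False

|black round tokens| = 1.
|pink round tokens| = 2.
The claim requires 1 > 2, which does not hold.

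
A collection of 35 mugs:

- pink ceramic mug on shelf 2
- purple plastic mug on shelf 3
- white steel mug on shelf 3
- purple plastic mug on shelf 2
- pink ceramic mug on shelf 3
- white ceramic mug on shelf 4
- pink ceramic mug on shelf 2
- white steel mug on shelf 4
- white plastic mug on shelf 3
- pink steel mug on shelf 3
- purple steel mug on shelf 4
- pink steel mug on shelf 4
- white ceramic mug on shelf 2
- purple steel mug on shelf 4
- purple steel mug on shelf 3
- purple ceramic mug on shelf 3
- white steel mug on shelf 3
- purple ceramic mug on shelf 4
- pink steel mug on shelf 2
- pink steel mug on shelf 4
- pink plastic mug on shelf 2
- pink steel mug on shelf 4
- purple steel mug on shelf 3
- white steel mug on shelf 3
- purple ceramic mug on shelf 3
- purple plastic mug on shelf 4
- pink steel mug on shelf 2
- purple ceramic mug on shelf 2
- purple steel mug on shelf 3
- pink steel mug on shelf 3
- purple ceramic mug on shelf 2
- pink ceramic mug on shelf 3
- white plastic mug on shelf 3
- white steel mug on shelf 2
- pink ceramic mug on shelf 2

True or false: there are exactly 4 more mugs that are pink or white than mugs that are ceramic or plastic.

mugs that are pink or white: 22.
mugs that are ceramic or plastic: 18.
The claim requires 22 − 18 (= 4) to equal 4, which holds.

True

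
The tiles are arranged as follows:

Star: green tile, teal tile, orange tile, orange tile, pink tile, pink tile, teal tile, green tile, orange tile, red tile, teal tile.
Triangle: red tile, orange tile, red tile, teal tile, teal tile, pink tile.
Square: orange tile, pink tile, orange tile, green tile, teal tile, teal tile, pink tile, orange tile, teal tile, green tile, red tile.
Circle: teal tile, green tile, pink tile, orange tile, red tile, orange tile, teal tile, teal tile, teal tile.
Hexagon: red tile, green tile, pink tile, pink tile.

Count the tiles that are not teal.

29

Total tiles: 41; with the excluded value: 12; remaining 41 − 12 = 29.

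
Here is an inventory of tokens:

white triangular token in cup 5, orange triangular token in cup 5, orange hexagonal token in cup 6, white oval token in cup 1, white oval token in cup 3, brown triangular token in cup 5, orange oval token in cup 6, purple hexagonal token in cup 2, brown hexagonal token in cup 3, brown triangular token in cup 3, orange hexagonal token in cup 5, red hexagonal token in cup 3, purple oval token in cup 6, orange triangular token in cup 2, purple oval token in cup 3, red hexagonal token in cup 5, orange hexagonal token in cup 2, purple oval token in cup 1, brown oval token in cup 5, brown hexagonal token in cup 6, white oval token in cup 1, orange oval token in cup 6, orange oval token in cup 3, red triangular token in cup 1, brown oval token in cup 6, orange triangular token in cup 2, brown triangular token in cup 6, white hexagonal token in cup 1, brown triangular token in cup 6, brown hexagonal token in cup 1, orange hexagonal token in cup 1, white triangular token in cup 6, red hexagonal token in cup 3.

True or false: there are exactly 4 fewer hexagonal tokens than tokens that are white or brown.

False

There are 12 hexagonal tokens.
There are 15 tokens that are white or brown.
The claim requires 15 − 12 (= 3) to equal 4, which does not hold.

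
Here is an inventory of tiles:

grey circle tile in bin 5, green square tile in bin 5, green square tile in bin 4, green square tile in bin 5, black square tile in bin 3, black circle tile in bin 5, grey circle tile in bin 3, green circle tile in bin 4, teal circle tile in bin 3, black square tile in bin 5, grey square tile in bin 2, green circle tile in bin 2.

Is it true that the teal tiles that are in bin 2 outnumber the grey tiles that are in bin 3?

False

There are 0 teal tiles in bin 2.
There is 1 grey tile in bin 3.
The claim requires 0 > 1, which does not hold.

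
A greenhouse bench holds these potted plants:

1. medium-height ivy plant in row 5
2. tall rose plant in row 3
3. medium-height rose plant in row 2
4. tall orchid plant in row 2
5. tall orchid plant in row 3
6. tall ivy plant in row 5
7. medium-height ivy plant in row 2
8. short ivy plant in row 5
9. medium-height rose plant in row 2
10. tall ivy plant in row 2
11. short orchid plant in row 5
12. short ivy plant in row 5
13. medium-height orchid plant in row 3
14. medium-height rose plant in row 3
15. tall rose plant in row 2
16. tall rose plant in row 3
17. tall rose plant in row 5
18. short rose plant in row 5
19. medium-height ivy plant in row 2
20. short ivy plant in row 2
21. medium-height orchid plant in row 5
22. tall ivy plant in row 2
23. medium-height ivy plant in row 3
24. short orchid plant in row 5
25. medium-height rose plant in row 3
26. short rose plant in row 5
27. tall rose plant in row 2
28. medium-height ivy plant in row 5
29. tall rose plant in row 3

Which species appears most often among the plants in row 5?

ivy

Counts by species (restricted to plants in row 5): ivy 5, orchid 3, rose 3.
The maximum is 5, held uniquely by ivy.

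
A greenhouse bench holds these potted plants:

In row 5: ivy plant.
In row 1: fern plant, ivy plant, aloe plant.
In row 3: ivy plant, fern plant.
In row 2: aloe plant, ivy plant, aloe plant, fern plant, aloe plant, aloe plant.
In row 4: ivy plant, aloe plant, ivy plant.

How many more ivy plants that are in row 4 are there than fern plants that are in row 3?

1

ivy plants in row 4: 2.
fern plants in row 3: 1.
2 − 1 = 1.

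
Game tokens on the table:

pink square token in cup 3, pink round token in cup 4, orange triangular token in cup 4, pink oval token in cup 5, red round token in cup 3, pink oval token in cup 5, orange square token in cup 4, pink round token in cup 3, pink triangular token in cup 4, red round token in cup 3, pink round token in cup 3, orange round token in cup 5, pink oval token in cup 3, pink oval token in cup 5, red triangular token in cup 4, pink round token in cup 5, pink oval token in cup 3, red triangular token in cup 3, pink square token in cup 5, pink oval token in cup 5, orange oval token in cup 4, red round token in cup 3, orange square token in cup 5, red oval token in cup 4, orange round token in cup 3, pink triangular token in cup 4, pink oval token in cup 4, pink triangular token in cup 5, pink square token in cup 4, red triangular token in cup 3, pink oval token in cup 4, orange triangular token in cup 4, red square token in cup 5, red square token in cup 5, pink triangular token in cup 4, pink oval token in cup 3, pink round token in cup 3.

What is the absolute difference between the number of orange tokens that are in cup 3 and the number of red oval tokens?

0

orange tokens in cup 3: 1. red oval tokens: 1.
|1 − 1| = 1 − 1 = 0.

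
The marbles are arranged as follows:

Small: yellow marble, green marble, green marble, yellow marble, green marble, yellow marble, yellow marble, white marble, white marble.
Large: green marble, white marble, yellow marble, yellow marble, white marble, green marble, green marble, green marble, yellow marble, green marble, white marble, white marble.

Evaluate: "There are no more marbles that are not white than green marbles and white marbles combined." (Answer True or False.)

False

|marbles that are not white| = 15.
green marbles: 8; white marbles: 6; combined: 8 + 6 = 14.
The claim requires 15 ≤ 14, which does not hold.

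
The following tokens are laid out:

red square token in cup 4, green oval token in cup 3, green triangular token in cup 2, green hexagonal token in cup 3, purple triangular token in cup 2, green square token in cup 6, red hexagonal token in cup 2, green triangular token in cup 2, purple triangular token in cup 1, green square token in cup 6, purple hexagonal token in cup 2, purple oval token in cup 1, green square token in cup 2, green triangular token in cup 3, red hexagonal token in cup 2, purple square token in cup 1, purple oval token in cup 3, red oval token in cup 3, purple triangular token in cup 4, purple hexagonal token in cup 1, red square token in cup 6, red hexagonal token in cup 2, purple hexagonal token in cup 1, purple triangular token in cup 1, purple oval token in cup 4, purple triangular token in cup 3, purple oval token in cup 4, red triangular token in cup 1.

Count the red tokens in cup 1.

1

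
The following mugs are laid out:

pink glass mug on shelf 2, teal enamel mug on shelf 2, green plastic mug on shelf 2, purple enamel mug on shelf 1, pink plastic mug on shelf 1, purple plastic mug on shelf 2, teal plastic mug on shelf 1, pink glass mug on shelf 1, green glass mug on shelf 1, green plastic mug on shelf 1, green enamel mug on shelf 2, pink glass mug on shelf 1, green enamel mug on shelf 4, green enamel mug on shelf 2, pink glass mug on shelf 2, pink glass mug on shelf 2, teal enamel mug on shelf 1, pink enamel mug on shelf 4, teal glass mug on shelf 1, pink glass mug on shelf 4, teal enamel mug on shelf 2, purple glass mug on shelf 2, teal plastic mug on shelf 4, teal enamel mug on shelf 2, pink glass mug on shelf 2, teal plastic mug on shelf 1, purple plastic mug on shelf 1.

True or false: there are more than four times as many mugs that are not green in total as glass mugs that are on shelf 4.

There are 21 mugs that are not green.
There is 1 glass mug on shelf 4.
The claim requires 21 > 4 × 1 = 4, which holds.

True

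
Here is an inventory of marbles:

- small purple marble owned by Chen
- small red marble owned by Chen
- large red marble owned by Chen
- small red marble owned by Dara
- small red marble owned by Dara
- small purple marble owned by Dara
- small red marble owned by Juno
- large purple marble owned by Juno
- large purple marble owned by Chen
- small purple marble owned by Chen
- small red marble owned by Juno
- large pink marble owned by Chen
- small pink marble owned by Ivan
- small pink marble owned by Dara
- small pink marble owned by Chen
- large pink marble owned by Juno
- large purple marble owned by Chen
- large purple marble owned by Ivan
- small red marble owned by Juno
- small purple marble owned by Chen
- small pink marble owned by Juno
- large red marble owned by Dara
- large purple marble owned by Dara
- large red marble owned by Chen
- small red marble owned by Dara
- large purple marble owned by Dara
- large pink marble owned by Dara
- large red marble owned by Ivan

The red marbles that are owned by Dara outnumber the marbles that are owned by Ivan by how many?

red marbles owned by Dara: 4.
marbles owned by Ivan: 3.
4 − 3 = 1.

1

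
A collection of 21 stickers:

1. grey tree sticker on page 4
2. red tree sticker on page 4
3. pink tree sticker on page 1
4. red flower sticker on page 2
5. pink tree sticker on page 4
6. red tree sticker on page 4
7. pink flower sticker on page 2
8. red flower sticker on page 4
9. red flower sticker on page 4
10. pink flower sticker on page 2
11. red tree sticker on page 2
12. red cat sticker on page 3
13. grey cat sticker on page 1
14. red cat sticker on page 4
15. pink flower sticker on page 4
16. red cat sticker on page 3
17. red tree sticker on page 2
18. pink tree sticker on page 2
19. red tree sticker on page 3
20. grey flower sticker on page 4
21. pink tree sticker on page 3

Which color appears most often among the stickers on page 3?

Counts by color (restricted to stickers on page 3): red 3, pink 1.
The maximum is 3, held uniquely by red.

red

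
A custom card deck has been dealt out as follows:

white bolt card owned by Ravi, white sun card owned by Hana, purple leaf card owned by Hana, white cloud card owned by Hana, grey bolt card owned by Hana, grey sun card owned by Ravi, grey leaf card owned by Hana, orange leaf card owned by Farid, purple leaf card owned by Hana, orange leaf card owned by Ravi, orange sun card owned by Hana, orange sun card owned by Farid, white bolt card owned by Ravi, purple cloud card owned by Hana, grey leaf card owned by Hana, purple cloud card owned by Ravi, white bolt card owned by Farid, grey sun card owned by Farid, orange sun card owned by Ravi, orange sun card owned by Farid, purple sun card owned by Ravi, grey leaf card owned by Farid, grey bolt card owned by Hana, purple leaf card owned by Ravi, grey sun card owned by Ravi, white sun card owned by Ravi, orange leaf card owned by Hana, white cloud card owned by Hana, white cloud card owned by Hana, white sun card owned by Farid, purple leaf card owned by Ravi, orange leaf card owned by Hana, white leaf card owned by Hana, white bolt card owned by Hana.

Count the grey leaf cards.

3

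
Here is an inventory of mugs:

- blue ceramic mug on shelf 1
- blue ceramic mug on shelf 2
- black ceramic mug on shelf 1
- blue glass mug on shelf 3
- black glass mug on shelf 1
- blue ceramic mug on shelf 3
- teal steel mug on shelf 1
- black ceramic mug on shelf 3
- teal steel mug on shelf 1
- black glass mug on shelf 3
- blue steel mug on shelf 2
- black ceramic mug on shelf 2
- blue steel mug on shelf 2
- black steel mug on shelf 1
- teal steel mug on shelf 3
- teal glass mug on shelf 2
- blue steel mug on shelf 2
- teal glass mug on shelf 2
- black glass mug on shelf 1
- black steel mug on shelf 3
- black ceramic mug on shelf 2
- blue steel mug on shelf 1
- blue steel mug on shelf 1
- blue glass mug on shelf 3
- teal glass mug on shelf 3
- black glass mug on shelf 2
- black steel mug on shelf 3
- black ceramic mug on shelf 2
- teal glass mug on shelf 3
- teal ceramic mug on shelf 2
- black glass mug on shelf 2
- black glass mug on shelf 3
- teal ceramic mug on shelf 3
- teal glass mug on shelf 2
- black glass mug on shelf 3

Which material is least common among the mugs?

Counts by material: glass 14, steel 11, ceramic 10.
The minimum is 10, held uniquely by ceramic.

ceramic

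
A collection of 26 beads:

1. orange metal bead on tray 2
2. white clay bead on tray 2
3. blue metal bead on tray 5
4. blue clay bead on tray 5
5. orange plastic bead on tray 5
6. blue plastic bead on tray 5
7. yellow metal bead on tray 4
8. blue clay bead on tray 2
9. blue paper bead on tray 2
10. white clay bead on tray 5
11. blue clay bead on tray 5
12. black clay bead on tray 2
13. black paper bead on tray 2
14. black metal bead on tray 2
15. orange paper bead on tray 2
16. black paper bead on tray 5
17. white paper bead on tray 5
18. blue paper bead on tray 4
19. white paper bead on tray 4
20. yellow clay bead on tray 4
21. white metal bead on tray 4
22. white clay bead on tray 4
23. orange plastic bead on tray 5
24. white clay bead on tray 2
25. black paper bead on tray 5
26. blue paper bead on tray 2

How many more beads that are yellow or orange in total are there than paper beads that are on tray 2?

2

beads that are yellow or orange: 6.
paper beads on tray 2: 4.
6 − 4 = 2.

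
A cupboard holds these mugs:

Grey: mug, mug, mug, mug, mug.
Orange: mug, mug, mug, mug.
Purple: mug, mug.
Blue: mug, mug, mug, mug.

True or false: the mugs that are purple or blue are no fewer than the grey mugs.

There are 6 mugs that are purple or blue.
There are 5 grey mugs.
The claim requires 6 ≥ 5, which holds.

True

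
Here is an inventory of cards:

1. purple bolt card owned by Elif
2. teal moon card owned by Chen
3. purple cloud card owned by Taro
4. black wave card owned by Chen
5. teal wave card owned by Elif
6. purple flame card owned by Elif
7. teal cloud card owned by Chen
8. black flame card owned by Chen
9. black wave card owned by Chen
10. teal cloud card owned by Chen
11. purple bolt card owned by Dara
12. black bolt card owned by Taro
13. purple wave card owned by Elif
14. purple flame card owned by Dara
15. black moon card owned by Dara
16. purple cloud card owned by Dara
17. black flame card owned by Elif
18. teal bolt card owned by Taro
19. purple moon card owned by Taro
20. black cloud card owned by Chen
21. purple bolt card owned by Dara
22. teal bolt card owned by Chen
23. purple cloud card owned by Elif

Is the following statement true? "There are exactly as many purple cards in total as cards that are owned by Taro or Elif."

There are 10 purple cards.
Count of cards owned by Taro or Elif: 10.
The claim requires 10 = 10, which holds.

True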